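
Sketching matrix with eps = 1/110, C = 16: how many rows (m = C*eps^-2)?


1/eps = 110.
(1/eps)^2 = 12100.
m = 16*12100 = 193600.

193600


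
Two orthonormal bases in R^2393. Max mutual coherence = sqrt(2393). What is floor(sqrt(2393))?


48^2 = 2304 <= 2393 < 2401 = 49^2, so 48 <= sqrt(2393) < 49.
floor(sqrt(2393)) = 48.

48


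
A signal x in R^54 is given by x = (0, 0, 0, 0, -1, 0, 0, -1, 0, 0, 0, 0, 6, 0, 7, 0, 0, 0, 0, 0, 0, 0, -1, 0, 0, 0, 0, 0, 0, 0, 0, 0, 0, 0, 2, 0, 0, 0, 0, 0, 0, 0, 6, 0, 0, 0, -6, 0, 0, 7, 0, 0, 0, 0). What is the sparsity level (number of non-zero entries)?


Non-zero positions: [4, 7, 12, 14, 22, 34, 42, 46, 49].
Sparsity = 9.

9


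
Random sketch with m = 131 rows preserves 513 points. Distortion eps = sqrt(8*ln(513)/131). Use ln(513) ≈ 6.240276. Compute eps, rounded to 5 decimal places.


ln(513) ≈ 6.240276.
8*ln(N)/m ≈ 8*6.240276/131 ≈ 0.38108556.
eps = sqrt(0.38108556) ≈ 0.6173213 ≈ 0.61732.

0.61732


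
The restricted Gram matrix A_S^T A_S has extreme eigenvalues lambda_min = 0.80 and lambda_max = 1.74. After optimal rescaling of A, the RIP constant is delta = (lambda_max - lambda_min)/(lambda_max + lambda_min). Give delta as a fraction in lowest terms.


lambda_max - lambda_min = 1.74 - 0.80 = 0.94.
lambda_max + lambda_min = 1.74 + 0.80 = 2.54.
delta = 0.94/2.54 = 94/254 = 47/127.

47/127


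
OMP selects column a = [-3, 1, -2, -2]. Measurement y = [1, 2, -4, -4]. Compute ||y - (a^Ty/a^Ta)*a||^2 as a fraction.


a^T a = 18.
a^T y = 15.
coeff = 15/18 = 5/6.
||r||^2 = 49/2.

49/2


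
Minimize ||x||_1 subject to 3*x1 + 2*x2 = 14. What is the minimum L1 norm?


Axis intercepts:
  x1 = 14/3, x2 = 0: L1 = 14/3
  x1 = 0, x2 = 7: L1 = 7
x* = (14/3, 0)
||x*||_1 = 14/3.

14/3


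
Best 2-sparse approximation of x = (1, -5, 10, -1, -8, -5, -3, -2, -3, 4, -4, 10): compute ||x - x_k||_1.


Sorted |x_i| descending: [10, 10, 8, 5, 5, 4, 4, 3, 3, 2, 1, 1]
Keep top 2: [10, 10]
Tail entries: [8, 5, 5, 4, 4, 3, 3, 2, 1, 1]
L1 error = sum of tail = 36.

36


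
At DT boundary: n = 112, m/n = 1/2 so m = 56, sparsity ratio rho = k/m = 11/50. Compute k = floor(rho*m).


m = 1/2*112 = 56.
rho = 11/50.
rho*m = 11/50*56 = 12.32.
k = floor(12.32) = 12.

12


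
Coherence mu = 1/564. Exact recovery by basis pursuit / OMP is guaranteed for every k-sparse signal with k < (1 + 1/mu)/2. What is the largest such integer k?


1/mu = 564.
1 + 1/mu = 565.
(1 + 1/mu)/2 = 282.5 is not an integer, so k_max = floor(282.5) = 282.

282


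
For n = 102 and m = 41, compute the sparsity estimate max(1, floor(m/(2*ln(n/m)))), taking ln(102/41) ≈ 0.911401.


n/m = 102/41.
ln(n/m) ≈ 0.911401.
2*ln(n/m) ≈ 1.822802.
m/(2*ln(n/m)) ≈ 41/1.822802 ≈ 22.4928.
floor = 22.
k_max = max(1, 22) = 22.

22


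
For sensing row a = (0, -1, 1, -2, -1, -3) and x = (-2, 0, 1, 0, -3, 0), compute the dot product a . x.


Non-zero terms: ['0*-2', '1*1', '-1*-3']
Products: [0, 1, 3]
y = sum = 4.

4


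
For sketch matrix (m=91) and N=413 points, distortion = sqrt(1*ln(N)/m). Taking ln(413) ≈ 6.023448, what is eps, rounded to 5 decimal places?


ln(413) ≈ 6.023448.
1*ln(N)/m ≈ 1*6.023448/91 ≈ 0.06619174.
eps = sqrt(0.06619174) ≈ 0.2572776 ≈ 0.25728.

0.25728


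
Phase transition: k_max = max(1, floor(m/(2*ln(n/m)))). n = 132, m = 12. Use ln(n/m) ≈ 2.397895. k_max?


n/m = 132/12 = 11.
ln(n/m) ≈ 2.397895.
2*ln(n/m) ≈ 4.79579.
m/(2*ln(n/m)) ≈ 12/4.79579 ≈ 2.5022.
floor = 2.
k_max = max(1, 2) = 2.

2


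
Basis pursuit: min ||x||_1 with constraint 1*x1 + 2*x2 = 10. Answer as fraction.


Axis intercepts:
  x1 = 10, x2 = 0: L1 = 10
  x1 = 0, x2 = 5: L1 = 5
x* = (0, 5)
||x*||_1 = 5.

5


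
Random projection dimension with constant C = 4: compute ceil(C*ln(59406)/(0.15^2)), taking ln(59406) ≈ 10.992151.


ln(59406) ≈ 10.992151.
eps^2 = 0.15^2 = 0.0225.
C*ln(N)/eps^2 ≈ 4*10.992151/0.0225 ≈ 1954.1602.
m = ceil(1954.1602) = 1955.

1955


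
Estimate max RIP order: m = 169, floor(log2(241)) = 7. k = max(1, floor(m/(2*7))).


floor(log2(241)) = 7.
2*7 = 14.
m/(2*floor(log2(n))) = 169/14 ≈ 12.0714.
floor = 12.
k = max(1, 12) = 12.

12


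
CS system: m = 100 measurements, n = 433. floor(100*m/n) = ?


100*m/n = 100*100/433 ≈ 23.0947.
floor = 23.

23


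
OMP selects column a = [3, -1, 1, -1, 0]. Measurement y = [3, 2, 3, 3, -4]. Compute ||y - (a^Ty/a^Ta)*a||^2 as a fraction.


a^T a = 12.
a^T y = 7.
coeff = 7/12 = 7/12.
||r||^2 = 515/12.

515/12


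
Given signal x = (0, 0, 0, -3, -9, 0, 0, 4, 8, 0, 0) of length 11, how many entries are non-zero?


Non-zero positions: [3, 4, 7, 8].
Sparsity = 4.

4


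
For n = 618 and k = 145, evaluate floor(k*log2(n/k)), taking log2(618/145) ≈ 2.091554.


log2(n/k) = log2(618/145) ≈ 2.091554.
k*log2(n/k) ≈ 145*2.091554 = 303.27533.
floor(303.27533) = 303.

303


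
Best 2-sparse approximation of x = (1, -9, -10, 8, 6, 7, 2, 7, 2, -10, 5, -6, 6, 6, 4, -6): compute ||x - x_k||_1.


Sorted |x_i| descending: [10, 10, 9, 8, 7, 7, 6, 6, 6, 6, 6, 5, 4, 2, 2, 1]
Keep top 2: [10, 10]
Tail entries: [9, 8, 7, 7, 6, 6, 6, 6, 6, 5, 4, 2, 2, 1]
L1 error = sum of tail = 75.

75


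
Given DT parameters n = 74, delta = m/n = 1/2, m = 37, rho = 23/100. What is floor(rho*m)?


m = 1/2*74 = 37.
rho = 23/100.
rho*m = 23/100*37 = 8.51.
k = floor(8.51) = 8.

8


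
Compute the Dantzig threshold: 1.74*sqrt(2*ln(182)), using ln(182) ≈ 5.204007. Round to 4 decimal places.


ln(182) ≈ 5.204007.
2*ln(n) ≈ 10.408014.
sqrt(2*ln(n)) ≈ sqrt(10.408014) ≈ 3.226145.
threshold ≈ 1.74*3.226145 = 5.6134923 ≈ 5.6135.

5.6135


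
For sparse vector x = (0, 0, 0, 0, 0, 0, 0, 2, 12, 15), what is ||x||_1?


Non-zero entries: [(7, 2), (8, 12), (9, 15)]
Absolute values: [2, 12, 15]
||x||_1 = sum = 29.

29


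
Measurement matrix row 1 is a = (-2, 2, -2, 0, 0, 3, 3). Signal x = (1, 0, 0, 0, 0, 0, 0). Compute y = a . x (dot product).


Non-zero terms: ['-2*1']
Products: [-2]
y = sum = -2.

-2


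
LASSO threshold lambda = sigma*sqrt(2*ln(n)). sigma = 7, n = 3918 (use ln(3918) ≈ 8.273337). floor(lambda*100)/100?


ln(3918) ≈ 8.273337.
2*ln(n) ≈ 16.546674.
sqrt(2*ln(n)) ≈ sqrt(16.546674) ≈ 4.06776.
lambda ≈ 7*4.06776 = 28.47432.
floor(lambda*100)/100 = 28.47.

28.47


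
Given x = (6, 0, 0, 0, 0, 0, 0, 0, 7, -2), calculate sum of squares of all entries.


Non-zero entries: [(0, 6), (8, 7), (9, -2)]
Squares: [36, 49, 4]
||x||_2^2 = sum = 89.

89


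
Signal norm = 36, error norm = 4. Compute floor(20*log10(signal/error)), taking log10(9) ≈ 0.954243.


||x||/||e|| = 36/4 = 9.
log10(9) ≈ 0.954243.
20*log10(||x||/||e||) ≈ 20*0.954243 = 19.08486.
floor(19.08486) = 19.

19


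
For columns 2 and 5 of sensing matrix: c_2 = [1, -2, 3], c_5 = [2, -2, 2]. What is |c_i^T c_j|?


Inner product: 1*2 + -2*-2 + 3*2
Products: [2, 4, 6]
Sum = 12.
|dot| = 12.

12


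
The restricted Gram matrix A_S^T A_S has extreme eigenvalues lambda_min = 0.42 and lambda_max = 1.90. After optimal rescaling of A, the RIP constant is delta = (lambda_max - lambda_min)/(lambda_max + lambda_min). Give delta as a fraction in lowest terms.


lambda_max - lambda_min = 1.90 - 0.42 = 1.48.
lambda_max + lambda_min = 1.90 + 0.42 = 2.32.
delta = 1.48/2.32 = 148/232 = 37/58.

37/58


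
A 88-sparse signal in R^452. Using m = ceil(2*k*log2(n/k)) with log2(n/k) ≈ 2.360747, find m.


log2(n/k) = log2(452/88) ≈ 2.360747.
2*k*log2(n/k) ≈ 2*88*2.360747 = 415.491472.
m = ceil(415.491472) = 416.

416


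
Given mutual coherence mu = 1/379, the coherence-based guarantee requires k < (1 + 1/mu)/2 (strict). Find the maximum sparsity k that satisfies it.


1/mu = 379.
1 + 1/mu = 380.
(1 + 1/mu)/2 = 190 is an integer and the inequality is strict, so k_max = 190 - 1 = 189.

189


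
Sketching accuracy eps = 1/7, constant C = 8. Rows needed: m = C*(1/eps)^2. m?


1/eps = 7.
(1/eps)^2 = 49.
m = 8*49 = 392.

392


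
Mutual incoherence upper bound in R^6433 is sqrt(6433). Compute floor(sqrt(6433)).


80^2 = 6400 <= 6433 < 6561 = 81^2, so 80 <= sqrt(6433) < 81.
floor(sqrt(6433)) = 80.

80


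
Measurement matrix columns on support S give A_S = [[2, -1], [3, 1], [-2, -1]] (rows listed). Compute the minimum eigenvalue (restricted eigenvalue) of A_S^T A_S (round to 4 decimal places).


A_S^T A_S = [[17, 3], [3, 3]].
trace = 20.
det = 42.
disc = trace^2 - 4*det = 400 - 4*42 = 232.
sqrt(232) ≈ 15.231546.
lam_min = (20 - sqrt(232))/2 ≈ (20 - 15.231546)/2 = 2.384227 ≈ 2.3842.

2.3842


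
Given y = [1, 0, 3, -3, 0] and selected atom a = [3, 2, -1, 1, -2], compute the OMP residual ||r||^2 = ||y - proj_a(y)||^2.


a^T a = 19.
a^T y = -3.
coeff = -3/19 = -3/19.
||r||^2 = 352/19.

352/19


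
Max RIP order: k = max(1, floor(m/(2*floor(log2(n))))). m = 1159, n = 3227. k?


floor(log2(3227)) = 11.
2*11 = 22.
m/(2*floor(log2(n))) = 1159/22 ≈ 52.6818.
floor = 52.
k = max(1, 52) = 52.

52


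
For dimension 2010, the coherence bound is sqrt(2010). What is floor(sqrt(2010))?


44^2 = 1936 <= 2010 < 2025 = 45^2, so 44 <= sqrt(2010) < 45.
floor(sqrt(2010)) = 44.

44


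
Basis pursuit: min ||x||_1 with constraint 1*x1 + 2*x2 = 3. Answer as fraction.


Axis intercepts:
  x1 = 3, x2 = 0: L1 = 3
  x1 = 0, x2 = 3/2: L1 = 3/2
x* = (0, 3/2)
||x*||_1 = 3/2.

3/2


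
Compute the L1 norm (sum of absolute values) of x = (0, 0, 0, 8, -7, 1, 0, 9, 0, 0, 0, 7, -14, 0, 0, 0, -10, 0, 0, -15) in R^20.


Non-zero entries: [(3, 8), (4, -7), (5, 1), (7, 9), (11, 7), (12, -14), (16, -10), (19, -15)]
Absolute values: [8, 7, 1, 9, 7, 14, 10, 15]
||x||_1 = sum = 71.

71


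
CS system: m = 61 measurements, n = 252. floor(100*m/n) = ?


100*m/n = 100*61/252 ≈ 24.2063.
floor = 24.

24


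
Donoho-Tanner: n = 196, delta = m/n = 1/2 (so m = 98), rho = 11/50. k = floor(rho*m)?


m = 1/2*196 = 98.
rho = 11/50.
rho*m = 11/50*98 = 21.56.
k = floor(21.56) = 21.

21


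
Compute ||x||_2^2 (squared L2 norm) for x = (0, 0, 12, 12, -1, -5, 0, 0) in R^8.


Non-zero entries: [(2, 12), (3, 12), (4, -1), (5, -5)]
Squares: [144, 144, 1, 25]
||x||_2^2 = sum = 314.

314


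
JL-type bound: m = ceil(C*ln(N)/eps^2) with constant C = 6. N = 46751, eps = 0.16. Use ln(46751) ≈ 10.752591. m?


ln(46751) ≈ 10.752591.
eps^2 = 0.16^2 = 0.0256.
C*ln(N)/eps^2 ≈ 6*10.752591/0.0256 ≈ 2520.1385.
m = ceil(2520.1385) = 2521.

2521


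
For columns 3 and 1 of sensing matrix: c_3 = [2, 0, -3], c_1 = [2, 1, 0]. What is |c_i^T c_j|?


Inner product: 2*2 + 0*1 + -3*0
Products: [4, 0, 0]
Sum = 4.
|dot| = 4.

4


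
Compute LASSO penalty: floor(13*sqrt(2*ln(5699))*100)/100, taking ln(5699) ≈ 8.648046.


ln(5699) ≈ 8.648046.
2*ln(n) ≈ 17.296092.
sqrt(2*ln(n)) ≈ sqrt(17.296092) ≈ 4.158857.
lambda ≈ 13*4.158857 = 54.065141.
floor(lambda*100)/100 = 54.06.

54.06


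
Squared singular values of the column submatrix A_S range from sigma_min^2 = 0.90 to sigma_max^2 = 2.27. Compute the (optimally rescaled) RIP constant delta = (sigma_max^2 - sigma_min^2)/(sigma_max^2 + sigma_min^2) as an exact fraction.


lambda_max - lambda_min = 2.27 - 0.90 = 1.37.
lambda_max + lambda_min = 2.27 + 0.90 = 3.17.
delta = 1.37/3.17 = 137/317.

137/317


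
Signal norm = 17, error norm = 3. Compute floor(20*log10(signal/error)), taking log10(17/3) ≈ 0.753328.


||x||/||e|| = 17/3.
log10(17/3) ≈ 0.753328.
20*log10(||x||/||e||) ≈ 20*0.753328 = 15.06656.
floor(15.06656) = 15.

15


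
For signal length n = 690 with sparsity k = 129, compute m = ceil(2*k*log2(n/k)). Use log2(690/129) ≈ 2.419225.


log2(n/k) = log2(690/129) ≈ 2.419225.
2*k*log2(n/k) ≈ 2*129*2.419225 = 624.16005.
m = ceil(624.16005) = 625.

625


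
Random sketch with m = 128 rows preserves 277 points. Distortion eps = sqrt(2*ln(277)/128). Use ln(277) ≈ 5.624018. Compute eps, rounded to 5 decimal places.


ln(277) ≈ 5.624018.
2*ln(N)/m ≈ 2*5.624018/128 ≈ 0.08787528.
eps = sqrt(0.08787528) ≈ 0.2964376 ≈ 0.29644.

0.29644


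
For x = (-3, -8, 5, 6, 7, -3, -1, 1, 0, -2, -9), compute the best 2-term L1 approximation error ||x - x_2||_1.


Sorted |x_i| descending: [9, 8, 7, 6, 5, 3, 3, 2, 1, 1, 0]
Keep top 2: [9, 8]
Tail entries: [7, 6, 5, 3, 3, 2, 1, 1, 0]
L1 error = sum of tail = 28.

28


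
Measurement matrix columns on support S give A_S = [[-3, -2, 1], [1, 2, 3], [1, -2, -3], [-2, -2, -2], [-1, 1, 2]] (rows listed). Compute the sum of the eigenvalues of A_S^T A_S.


Sum of eigenvalues of A_S^T A_S = trace(A_S^T A_S) = sum of squared column norms of A_S.
A_S^T A_S diagonal: [16, 17, 27].
trace = 16 + 17 + 27 = 60.

60


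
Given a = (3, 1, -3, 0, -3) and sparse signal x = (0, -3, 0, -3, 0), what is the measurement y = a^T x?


Non-zero terms: ['1*-3', '0*-3']
Products: [-3, 0]
y = sum = -3.

-3


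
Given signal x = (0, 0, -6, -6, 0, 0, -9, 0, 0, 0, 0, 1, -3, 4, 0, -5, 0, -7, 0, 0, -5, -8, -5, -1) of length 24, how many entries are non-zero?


Non-zero positions: [2, 3, 6, 11, 12, 13, 15, 17, 20, 21, 22, 23].
Sparsity = 12.

12


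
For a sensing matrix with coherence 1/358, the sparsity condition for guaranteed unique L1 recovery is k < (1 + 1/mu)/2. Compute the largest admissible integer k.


1/mu = 358.
1 + 1/mu = 359.
(1 + 1/mu)/2 = 179.5 is not an integer, so k_max = floor(179.5) = 179.

179


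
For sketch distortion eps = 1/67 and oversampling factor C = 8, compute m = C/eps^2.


1/eps = 67.
(1/eps)^2 = 4489.
m = 8*4489 = 35912.

35912


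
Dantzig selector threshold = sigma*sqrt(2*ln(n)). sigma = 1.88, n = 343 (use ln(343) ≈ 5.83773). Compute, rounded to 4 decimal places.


ln(343) ≈ 5.83773.
2*ln(n) ≈ 11.67546.
sqrt(2*ln(n)) ≈ sqrt(11.67546) ≈ 3.416937.
threshold ≈ 1.88*3.416937 = 6.42384156 ≈ 6.4238.

6.4238


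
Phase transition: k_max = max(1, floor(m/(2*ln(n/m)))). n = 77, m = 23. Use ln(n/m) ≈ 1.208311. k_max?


n/m = 77/23.
ln(n/m) ≈ 1.208311.
2*ln(n/m) ≈ 2.416622.
m/(2*ln(n/m)) ≈ 23/2.416622 ≈ 9.5174.
floor = 9.
k_max = max(1, 9) = 9.

9


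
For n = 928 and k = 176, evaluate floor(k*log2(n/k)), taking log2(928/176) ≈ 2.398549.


log2(n/k) = log2(928/176) ≈ 2.398549.
k*log2(n/k) ≈ 176*2.398549 = 422.144624.
floor(422.144624) = 422.

422


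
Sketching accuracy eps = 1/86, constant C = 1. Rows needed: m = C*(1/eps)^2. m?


1/eps = 86.
(1/eps)^2 = 7396.
m = 1*7396 = 7396.

7396


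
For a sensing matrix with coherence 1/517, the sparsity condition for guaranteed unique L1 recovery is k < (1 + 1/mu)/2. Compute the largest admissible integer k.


1/mu = 517.
1 + 1/mu = 518.
(1 + 1/mu)/2 = 259 is an integer and the inequality is strict, so k_max = 259 - 1 = 258.

258


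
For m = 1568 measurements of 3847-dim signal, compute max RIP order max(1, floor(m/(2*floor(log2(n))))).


floor(log2(3847)) = 11.
2*11 = 22.
m/(2*floor(log2(n))) = 1568/22 ≈ 71.2727.
floor = 71.
k = max(1, 71) = 71.

71


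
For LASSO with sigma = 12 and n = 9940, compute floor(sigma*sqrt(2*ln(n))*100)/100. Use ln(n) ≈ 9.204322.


ln(9940) ≈ 9.204322.
2*ln(n) ≈ 18.408644.
sqrt(2*ln(n)) ≈ sqrt(18.408644) ≈ 4.29053.
lambda ≈ 12*4.29053 = 51.48636.
floor(lambda*100)/100 = 51.48.

51.48


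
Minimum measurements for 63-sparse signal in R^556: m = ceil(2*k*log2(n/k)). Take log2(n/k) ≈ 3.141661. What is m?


log2(n/k) = log2(556/63) ≈ 3.141661.
2*k*log2(n/k) ≈ 2*63*3.141661 = 395.849286.
m = ceil(395.849286) = 396.

396


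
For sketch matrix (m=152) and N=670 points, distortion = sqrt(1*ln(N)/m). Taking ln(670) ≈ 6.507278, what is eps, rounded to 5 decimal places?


ln(670) ≈ 6.507278.
1*ln(N)/m ≈ 1*6.507278/152 ≈ 0.04281104.
eps = sqrt(0.04281104) ≈ 0.2069083 ≈ 0.20691.

0.20691


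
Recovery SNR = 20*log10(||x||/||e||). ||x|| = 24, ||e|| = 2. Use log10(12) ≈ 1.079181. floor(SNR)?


||x||/||e|| = 24/2 = 12.
log10(12) ≈ 1.079181.
20*log10(||x||/||e||) ≈ 20*1.079181 = 21.58362.
floor(21.58362) = 21.

21


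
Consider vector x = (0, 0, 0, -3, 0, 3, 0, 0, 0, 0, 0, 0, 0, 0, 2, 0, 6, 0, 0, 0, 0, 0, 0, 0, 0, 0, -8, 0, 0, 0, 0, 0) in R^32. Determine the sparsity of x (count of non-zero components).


Non-zero positions: [3, 5, 14, 16, 26].
Sparsity = 5.

5


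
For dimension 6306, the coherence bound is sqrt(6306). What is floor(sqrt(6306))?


79^2 = 6241 <= 6306 < 6400 = 80^2, so 79 <= sqrt(6306) < 80.
floor(sqrt(6306)) = 79.

79


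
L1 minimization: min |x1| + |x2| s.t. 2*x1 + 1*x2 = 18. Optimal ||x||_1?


Axis intercepts:
  x1 = 9, x2 = 0: L1 = 9
  x1 = 0, x2 = 18: L1 = 18
x* = (9, 0)
||x*||_1 = 9.

9


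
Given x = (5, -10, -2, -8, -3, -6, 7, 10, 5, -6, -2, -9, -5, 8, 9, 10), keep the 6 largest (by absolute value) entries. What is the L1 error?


Sorted |x_i| descending: [10, 10, 10, 9, 9, 8, 8, 7, 6, 6, 5, 5, 5, 3, 2, 2]
Keep top 6: [10, 10, 10, 9, 9, 8]
Tail entries: [8, 7, 6, 6, 5, 5, 5, 3, 2, 2]
L1 error = sum of tail = 49.

49


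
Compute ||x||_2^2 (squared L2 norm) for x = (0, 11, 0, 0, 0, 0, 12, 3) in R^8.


Non-zero entries: [(1, 11), (6, 12), (7, 3)]
Squares: [121, 144, 9]
||x||_2^2 = sum = 274.

274


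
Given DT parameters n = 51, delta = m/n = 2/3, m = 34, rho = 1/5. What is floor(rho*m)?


m = 2/3*51 = 34.
rho = 1/5.
rho*m = 1/5*34 = 6.8.
k = floor(6.8) = 6.

6


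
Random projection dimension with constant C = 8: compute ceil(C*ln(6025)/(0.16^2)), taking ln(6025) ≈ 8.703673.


ln(6025) ≈ 8.703673.
eps^2 = 0.16^2 = 0.0256.
C*ln(N)/eps^2 ≈ 8*8.703673/0.0256 ≈ 2719.8978.
m = ceil(2719.8978) = 2720.

2720


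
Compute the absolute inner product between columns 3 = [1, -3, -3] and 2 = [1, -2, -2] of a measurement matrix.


Inner product: 1*1 + -3*-2 + -3*-2
Products: [1, 6, 6]
Sum = 13.
|dot| = 13.

13


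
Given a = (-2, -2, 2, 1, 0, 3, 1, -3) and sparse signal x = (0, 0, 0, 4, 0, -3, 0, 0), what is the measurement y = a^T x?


Non-zero terms: ['1*4', '3*-3']
Products: [4, -9]
y = sum = -5.

-5


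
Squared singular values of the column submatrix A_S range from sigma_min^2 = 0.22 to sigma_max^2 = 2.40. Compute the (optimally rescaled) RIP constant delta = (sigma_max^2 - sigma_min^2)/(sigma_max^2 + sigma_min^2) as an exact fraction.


lambda_max - lambda_min = 2.40 - 0.22 = 2.18.
lambda_max + lambda_min = 2.40 + 0.22 = 2.62.
delta = 2.18/2.62 = 218/262 = 109/131.

109/131


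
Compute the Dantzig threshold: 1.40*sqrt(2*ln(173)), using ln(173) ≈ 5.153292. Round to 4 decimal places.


ln(173) ≈ 5.153292.
2*ln(n) ≈ 10.306584.
sqrt(2*ln(n)) ≈ sqrt(10.306584) ≈ 3.210387.
threshold ≈ 1.40*3.210387 = 4.4945418 ≈ 4.4945.

4.4945


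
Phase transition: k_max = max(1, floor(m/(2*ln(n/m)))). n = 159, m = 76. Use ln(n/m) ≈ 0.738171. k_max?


n/m = 159/76.
ln(n/m) ≈ 0.738171.
2*ln(n/m) ≈ 1.476342.
m/(2*ln(n/m)) ≈ 76/1.476342 ≈ 51.4786.
floor = 51.
k_max = max(1, 51) = 51.

51


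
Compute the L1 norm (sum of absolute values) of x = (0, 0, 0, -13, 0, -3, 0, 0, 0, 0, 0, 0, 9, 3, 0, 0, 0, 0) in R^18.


Non-zero entries: [(3, -13), (5, -3), (12, 9), (13, 3)]
Absolute values: [13, 3, 9, 3]
||x||_1 = sum = 28.

28


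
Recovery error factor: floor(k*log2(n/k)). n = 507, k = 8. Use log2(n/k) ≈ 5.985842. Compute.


log2(n/k) = log2(507/8) ≈ 5.985842.
k*log2(n/k) ≈ 8*5.985842 = 47.886736.
floor(47.886736) = 47.

47


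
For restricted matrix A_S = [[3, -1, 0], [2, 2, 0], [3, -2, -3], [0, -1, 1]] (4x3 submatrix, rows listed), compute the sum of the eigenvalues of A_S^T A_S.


Sum of eigenvalues of A_S^T A_S = trace(A_S^T A_S) = sum of squared column norms of A_S.
A_S^T A_S diagonal: [22, 10, 10].
trace = 22 + 10 + 10 = 42.

42


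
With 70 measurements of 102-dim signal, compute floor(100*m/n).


100*m/n = 100*70/102 ≈ 68.6275.
floor = 68.

68


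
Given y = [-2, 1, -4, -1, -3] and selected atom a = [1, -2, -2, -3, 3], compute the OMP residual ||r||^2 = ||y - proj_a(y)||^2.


a^T a = 27.
a^T y = -2.
coeff = -2/27 = -2/27.
||r||^2 = 833/27.

833/27


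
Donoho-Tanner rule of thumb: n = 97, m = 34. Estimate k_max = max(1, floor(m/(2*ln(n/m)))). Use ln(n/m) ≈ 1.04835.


n/m = 97/34.
ln(n/m) ≈ 1.04835.
2*ln(n/m) ≈ 2.0967.
m/(2*ln(n/m)) ≈ 34/2.0967 ≈ 16.216.
floor = 16.
k_max = max(1, 16) = 16.

16


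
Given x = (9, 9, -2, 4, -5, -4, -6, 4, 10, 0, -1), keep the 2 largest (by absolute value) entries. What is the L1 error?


Sorted |x_i| descending: [10, 9, 9, 6, 5, 4, 4, 4, 2, 1, 0]
Keep top 2: [10, 9]
Tail entries: [9, 6, 5, 4, 4, 4, 2, 1, 0]
L1 error = sum of tail = 35.

35


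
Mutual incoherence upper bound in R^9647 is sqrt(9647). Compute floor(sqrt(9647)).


98^2 = 9604 <= 9647 < 9801 = 99^2, so 98 <= sqrt(9647) < 99.
floor(sqrt(9647)) = 98.

98


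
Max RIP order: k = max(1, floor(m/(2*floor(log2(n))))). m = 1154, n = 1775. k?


floor(log2(1775)) = 10.
2*10 = 20.
m/(2*floor(log2(n))) = 1154/20 ≈ 57.7.
floor = 57.
k = max(1, 57) = 57.

57


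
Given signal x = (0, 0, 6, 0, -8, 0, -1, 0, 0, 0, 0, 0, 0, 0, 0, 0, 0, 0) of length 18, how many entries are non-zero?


Non-zero positions: [2, 4, 6].
Sparsity = 3.

3


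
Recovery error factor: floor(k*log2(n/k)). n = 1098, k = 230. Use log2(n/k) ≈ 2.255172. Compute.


log2(n/k) = log2(1098/230) ≈ 2.255172.
k*log2(n/k) ≈ 230*2.255172 = 518.68956.
floor(518.68956) = 518.

518


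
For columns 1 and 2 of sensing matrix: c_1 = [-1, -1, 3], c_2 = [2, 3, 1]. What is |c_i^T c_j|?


Inner product: -1*2 + -1*3 + 3*1
Products: [-2, -3, 3]
Sum = -2.
|dot| = 2.

2


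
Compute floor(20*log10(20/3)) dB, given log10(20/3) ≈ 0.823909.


||x||/||e|| = 20/3.
log10(20/3) ≈ 0.823909.
20*log10(||x||/||e||) ≈ 20*0.823909 = 16.47818.
floor(16.47818) = 16.

16


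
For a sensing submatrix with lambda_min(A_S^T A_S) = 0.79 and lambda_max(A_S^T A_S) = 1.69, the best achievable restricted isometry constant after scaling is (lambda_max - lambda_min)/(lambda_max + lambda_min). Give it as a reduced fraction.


lambda_max - lambda_min = 1.69 - 0.79 = 0.90.
lambda_max + lambda_min = 1.69 + 0.79 = 2.48.
delta = 0.90/2.48 = 90/248 = 45/124.

45/124


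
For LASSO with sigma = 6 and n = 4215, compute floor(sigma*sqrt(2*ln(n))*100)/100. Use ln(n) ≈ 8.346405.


ln(4215) ≈ 8.346405.
2*ln(n) ≈ 16.69281.
sqrt(2*ln(n)) ≈ sqrt(16.69281) ≈ 4.085684.
lambda ≈ 6*4.085684 = 24.514104.
floor(lambda*100)/100 = 24.51.

24.51


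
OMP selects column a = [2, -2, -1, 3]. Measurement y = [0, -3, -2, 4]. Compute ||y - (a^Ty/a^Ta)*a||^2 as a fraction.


a^T a = 18.
a^T y = 20.
coeff = 20/18 = 10/9.
||r||^2 = 61/9.

61/9


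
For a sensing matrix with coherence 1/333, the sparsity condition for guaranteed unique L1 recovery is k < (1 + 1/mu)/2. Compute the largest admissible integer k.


1/mu = 333.
1 + 1/mu = 334.
(1 + 1/mu)/2 = 167 is an integer and the inequality is strict, so k_max = 167 - 1 = 166.

166


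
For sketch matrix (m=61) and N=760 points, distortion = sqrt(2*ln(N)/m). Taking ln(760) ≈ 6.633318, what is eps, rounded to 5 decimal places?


ln(760) ≈ 6.633318.
2*ln(N)/m ≈ 2*6.633318/61 ≈ 0.21748584.
eps = sqrt(0.21748584) ≈ 0.4663538 ≈ 0.46635.

0.46635


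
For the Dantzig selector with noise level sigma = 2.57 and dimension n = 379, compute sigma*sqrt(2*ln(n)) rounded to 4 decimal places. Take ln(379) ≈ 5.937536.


ln(379) ≈ 5.937536.
2*ln(n) ≈ 11.875072.
sqrt(2*ln(n)) ≈ sqrt(11.875072) ≈ 3.446023.
threshold ≈ 2.57*3.446023 = 8.85627911 ≈ 8.8563.

8.8563


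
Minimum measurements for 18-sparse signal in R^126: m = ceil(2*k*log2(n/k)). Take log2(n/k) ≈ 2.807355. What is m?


log2(n/k) = log2(126/18) ≈ 2.807355.
2*k*log2(n/k) ≈ 2*18*2.807355 = 101.06478.
m = ceil(101.06478) = 102.

102


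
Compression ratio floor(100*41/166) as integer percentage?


100*m/n = 100*41/166 ≈ 24.6988.
floor = 24.

24


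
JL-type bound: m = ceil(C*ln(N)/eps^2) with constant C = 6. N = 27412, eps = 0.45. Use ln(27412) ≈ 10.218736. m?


ln(27412) ≈ 10.218736.
eps^2 = 0.45^2 = 0.2025.
C*ln(N)/eps^2 ≈ 6*10.218736/0.2025 ≈ 302.7774.
m = ceil(302.7774) = 303.

303


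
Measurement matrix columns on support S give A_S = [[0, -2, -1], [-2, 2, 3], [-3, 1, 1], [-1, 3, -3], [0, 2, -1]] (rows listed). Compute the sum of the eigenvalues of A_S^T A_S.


Sum of eigenvalues of A_S^T A_S = trace(A_S^T A_S) = sum of squared column norms of A_S.
A_S^T A_S diagonal: [14, 22, 21].
trace = 14 + 22 + 21 = 57.

57


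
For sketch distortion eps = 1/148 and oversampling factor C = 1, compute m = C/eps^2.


1/eps = 148.
(1/eps)^2 = 21904.
m = 1*21904 = 21904.

21904


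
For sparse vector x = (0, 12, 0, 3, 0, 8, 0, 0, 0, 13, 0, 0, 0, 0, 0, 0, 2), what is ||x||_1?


Non-zero entries: [(1, 12), (3, 3), (5, 8), (9, 13), (16, 2)]
Absolute values: [12, 3, 8, 13, 2]
||x||_1 = sum = 38.

38


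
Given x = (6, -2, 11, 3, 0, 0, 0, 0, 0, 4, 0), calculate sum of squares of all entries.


Non-zero entries: [(0, 6), (1, -2), (2, 11), (3, 3), (9, 4)]
Squares: [36, 4, 121, 9, 16]
||x||_2^2 = sum = 186.

186


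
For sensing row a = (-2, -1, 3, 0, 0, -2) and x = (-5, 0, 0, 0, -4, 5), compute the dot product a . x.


Non-zero terms: ['-2*-5', '0*-4', '-2*5']
Products: [10, 0, -10]
y = sum = 0.

0


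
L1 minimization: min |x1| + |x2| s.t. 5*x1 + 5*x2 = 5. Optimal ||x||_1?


Axis intercepts:
  x1 = 1, x2 = 0: L1 = 1
  x1 = 0, x2 = 1: L1 = 1
x* = (1, 0)
||x*||_1 = 1.

1


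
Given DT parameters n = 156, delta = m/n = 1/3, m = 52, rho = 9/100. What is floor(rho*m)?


m = 1/3*156 = 52.
rho = 9/100.
rho*m = 9/100*52 = 4.68.
k = floor(4.68) = 4.

4


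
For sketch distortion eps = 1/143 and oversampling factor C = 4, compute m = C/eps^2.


1/eps = 143.
(1/eps)^2 = 20449.
m = 4*20449 = 81796.

81796


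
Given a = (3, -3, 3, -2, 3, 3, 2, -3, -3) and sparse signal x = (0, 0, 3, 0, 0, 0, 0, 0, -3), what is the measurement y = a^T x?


Non-zero terms: ['3*3', '-3*-3']
Products: [9, 9]
y = sum = 18.

18


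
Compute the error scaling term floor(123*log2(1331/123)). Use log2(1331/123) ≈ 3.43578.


log2(n/k) = log2(1331/123) ≈ 3.43578.
k*log2(n/k) ≈ 123*3.43578 = 422.60094.
floor(422.60094) = 422.

422


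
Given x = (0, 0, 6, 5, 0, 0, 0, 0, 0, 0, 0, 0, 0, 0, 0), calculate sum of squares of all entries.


Non-zero entries: [(2, 6), (3, 5)]
Squares: [36, 25]
||x||_2^2 = sum = 61.

61


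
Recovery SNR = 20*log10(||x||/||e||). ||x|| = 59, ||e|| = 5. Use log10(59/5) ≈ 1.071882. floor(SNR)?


||x||/||e|| = 59/5.
log10(59/5) ≈ 1.071882.
20*log10(||x||/||e||) ≈ 20*1.071882 = 21.43764.
floor(21.43764) = 21.

21


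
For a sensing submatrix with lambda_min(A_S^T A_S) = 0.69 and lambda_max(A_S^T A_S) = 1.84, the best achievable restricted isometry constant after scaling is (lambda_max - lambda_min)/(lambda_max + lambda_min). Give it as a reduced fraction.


lambda_max - lambda_min = 1.84 - 0.69 = 1.15.
lambda_max + lambda_min = 1.84 + 0.69 = 2.53.
delta = 1.15/2.53 = 115/253 = 5/11.

5/11


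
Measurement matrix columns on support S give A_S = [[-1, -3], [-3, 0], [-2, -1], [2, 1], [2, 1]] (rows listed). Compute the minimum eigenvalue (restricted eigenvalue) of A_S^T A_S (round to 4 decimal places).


A_S^T A_S = [[22, 9], [9, 12]].
trace = 34.
det = 183.
disc = trace^2 - 4*det = 1156 - 4*183 = 424.
sqrt(424) ≈ 20.591260.
lam_min = (34 - sqrt(424))/2 ≈ (34 - 20.591260)/2 = 6.70437 ≈ 6.7044.

6.7044


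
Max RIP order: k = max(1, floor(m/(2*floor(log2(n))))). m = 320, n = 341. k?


floor(log2(341)) = 8.
2*8 = 16.
m/(2*floor(log2(n))) = 320/16 ≈ 20.0.
floor = 20.
k = max(1, 20) = 20.

20


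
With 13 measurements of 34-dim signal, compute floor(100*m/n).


100*m/n = 100*13/34 ≈ 38.2353.
floor = 38.

38


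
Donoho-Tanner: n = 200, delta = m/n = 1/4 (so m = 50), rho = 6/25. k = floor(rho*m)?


m = 1/4*200 = 50.
rho = 6/25.
rho*m = 6/25*50 = 12.
k = floor(12) = 12.

12


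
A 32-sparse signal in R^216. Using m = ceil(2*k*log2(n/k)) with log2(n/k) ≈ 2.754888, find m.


log2(n/k) = log2(216/32) ≈ 2.754888.
2*k*log2(n/k) ≈ 2*32*2.754888 = 176.312832.
m = ceil(176.312832) = 177.

177


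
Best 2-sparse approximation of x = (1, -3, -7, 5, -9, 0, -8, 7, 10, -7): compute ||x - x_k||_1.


Sorted |x_i| descending: [10, 9, 8, 7, 7, 7, 5, 3, 1, 0]
Keep top 2: [10, 9]
Tail entries: [8, 7, 7, 7, 5, 3, 1, 0]
L1 error = sum of tail = 38.

38


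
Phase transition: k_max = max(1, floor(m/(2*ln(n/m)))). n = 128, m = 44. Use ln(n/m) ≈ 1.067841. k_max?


n/m = 128/44 = 32/11.
ln(n/m) ≈ 1.067841.
2*ln(n/m) ≈ 2.135682.
m/(2*ln(n/m)) ≈ 44/2.135682 ≈ 20.6023.
floor = 20.
k_max = max(1, 20) = 20.

20


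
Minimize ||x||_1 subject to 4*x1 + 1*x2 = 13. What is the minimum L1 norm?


Axis intercepts:
  x1 = 13/4, x2 = 0: L1 = 13/4
  x1 = 0, x2 = 13: L1 = 13
x* = (13/4, 0)
||x*||_1 = 13/4.

13/4


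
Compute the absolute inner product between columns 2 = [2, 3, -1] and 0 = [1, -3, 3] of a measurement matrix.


Inner product: 2*1 + 3*-3 + -1*3
Products: [2, -9, -3]
Sum = -10.
|dot| = 10.

10


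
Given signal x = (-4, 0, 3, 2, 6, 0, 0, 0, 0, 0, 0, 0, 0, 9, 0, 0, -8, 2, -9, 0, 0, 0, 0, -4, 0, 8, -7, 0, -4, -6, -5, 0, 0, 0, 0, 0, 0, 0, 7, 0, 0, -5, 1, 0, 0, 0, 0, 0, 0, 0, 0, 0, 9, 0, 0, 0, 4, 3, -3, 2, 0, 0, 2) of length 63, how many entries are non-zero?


Non-zero positions: [0, 2, 3, 4, 13, 16, 17, 18, 23, 25, 26, 28, 29, 30, 38, 41, 42, 52, 56, 57, 58, 59, 62].
Sparsity = 23.

23


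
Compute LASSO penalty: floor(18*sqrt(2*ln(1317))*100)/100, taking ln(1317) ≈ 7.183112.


ln(1317) ≈ 7.183112.
2*ln(n) ≈ 14.366224.
sqrt(2*ln(n)) ≈ sqrt(14.366224) ≈ 3.79028.
lambda ≈ 18*3.79028 = 68.22504.
floor(lambda*100)/100 = 68.22.

68.22


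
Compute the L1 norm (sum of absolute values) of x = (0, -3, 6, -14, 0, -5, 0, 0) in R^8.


Non-zero entries: [(1, -3), (2, 6), (3, -14), (5, -5)]
Absolute values: [3, 6, 14, 5]
||x||_1 = sum = 28.

28


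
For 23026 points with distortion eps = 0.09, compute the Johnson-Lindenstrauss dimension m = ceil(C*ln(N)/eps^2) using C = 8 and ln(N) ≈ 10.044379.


ln(23026) ≈ 10.044379.
eps^2 = 0.09^2 = 0.0081.
C*ln(N)/eps^2 ≈ 8*10.044379/0.0081 ≈ 9920.3743.
m = ceil(9920.3743) = 9921.

9921


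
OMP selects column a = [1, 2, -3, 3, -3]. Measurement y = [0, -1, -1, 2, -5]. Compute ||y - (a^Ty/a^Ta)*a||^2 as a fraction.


a^T a = 32.
a^T y = 22.
coeff = 22/32 = 11/16.
||r||^2 = 127/8.

127/8


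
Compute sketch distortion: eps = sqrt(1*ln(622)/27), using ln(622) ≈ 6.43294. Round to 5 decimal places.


ln(622) ≈ 6.43294.
1*ln(N)/m ≈ 1*6.43294/27 ≈ 0.23825704.
eps = sqrt(0.23825704) ≈ 0.4881158 ≈ 0.48812.

0.48812


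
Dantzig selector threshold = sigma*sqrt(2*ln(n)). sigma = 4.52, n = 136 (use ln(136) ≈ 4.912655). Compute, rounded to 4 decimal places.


ln(136) ≈ 4.912655.
2*ln(n) ≈ 9.82531.
sqrt(2*ln(n)) ≈ sqrt(9.82531) ≈ 3.134535.
threshold ≈ 4.52*3.134535 = 14.1680982 ≈ 14.1681.

14.1681


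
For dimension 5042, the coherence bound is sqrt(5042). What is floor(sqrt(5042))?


71^2 = 5041 <= 5042 < 5184 = 72^2, so 71 <= sqrt(5042) < 72.
floor(sqrt(5042)) = 71.

71


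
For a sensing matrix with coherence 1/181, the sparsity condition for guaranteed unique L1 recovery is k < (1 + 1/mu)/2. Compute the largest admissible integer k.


1/mu = 181.
1 + 1/mu = 182.
(1 + 1/mu)/2 = 91 is an integer and the inequality is strict, so k_max = 91 - 1 = 90.

90


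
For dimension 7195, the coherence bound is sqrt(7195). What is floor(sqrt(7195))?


84^2 = 7056 <= 7195 < 7225 = 85^2, so 84 <= sqrt(7195) < 85.
floor(sqrt(7195)) = 84.

84


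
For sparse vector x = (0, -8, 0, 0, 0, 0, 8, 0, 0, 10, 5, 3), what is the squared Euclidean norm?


Non-zero entries: [(1, -8), (6, 8), (9, 10), (10, 5), (11, 3)]
Squares: [64, 64, 100, 25, 9]
||x||_2^2 = sum = 262.

262


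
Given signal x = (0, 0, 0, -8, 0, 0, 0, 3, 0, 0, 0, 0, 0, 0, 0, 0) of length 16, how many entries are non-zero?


Non-zero positions: [3, 7].
Sparsity = 2.

2


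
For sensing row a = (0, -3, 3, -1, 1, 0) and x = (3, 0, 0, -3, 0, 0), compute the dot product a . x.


Non-zero terms: ['0*3', '-1*-3']
Products: [0, 3]
y = sum = 3.

3


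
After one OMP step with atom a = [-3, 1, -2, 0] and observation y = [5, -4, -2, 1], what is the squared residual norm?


a^T a = 14.
a^T y = -15.
coeff = -15/14 = -15/14.
||r||^2 = 419/14.

419/14


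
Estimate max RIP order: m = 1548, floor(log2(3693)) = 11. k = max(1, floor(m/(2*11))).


floor(log2(3693)) = 11.
2*11 = 22.
m/(2*floor(log2(n))) = 1548/22 ≈ 70.3636.
floor = 70.
k = max(1, 70) = 70.

70


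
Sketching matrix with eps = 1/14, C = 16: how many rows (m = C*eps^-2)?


1/eps = 14.
(1/eps)^2 = 196.
m = 16*196 = 3136.

3136


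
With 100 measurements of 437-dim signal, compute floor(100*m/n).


100*m/n = 100*100/437 ≈ 22.8833.
floor = 22.

22


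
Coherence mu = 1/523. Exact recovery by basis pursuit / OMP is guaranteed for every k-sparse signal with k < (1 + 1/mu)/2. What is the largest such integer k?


1/mu = 523.
1 + 1/mu = 524.
(1 + 1/mu)/2 = 262 is an integer and the inequality is strict, so k_max = 262 - 1 = 261.

261


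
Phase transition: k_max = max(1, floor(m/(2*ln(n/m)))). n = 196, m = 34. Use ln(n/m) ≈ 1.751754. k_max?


n/m = 196/34 = 98/17.
ln(n/m) ≈ 1.751754.
2*ln(n/m) ≈ 3.503508.
m/(2*ln(n/m)) ≈ 34/3.503508 ≈ 9.7046.
floor = 9.
k_max = max(1, 9) = 9.

9


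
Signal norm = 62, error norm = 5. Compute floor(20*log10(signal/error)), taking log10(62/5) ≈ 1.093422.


||x||/||e|| = 62/5.
log10(62/5) ≈ 1.093422.
20*log10(||x||/||e||) ≈ 20*1.093422 = 21.86844.
floor(21.86844) = 21.

21


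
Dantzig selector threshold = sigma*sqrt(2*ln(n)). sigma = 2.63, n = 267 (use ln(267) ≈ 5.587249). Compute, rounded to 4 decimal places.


ln(267) ≈ 5.587249.
2*ln(n) ≈ 11.174498.
sqrt(2*ln(n)) ≈ sqrt(11.174498) ≈ 3.342828.
threshold ≈ 2.63*3.342828 = 8.79163764 ≈ 8.7916.

8.7916


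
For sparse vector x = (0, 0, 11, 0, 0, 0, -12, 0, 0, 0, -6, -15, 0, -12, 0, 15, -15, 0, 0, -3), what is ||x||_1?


Non-zero entries: [(2, 11), (6, -12), (10, -6), (11, -15), (13, -12), (15, 15), (16, -15), (19, -3)]
Absolute values: [11, 12, 6, 15, 12, 15, 15, 3]
||x||_1 = sum = 89.

89


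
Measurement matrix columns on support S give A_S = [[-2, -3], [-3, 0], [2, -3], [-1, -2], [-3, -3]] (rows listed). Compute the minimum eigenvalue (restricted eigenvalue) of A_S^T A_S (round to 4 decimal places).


A_S^T A_S = [[27, 11], [11, 31]].
trace = 58.
det = 716.
disc = trace^2 - 4*det = 3364 - 4*716 = 500.
sqrt(500) ≈ 22.360680.
lam_min = (58 - sqrt(500))/2 ≈ (58 - 22.360680)/2 = 17.81966 ≈ 17.8197.

17.8197


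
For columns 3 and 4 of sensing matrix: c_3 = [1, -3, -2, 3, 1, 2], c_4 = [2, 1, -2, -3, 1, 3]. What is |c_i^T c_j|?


Inner product: 1*2 + -3*1 + -2*-2 + 3*-3 + 1*1 + 2*3
Products: [2, -3, 4, -9, 1, 6]
Sum = 1.
|dot| = 1.

1


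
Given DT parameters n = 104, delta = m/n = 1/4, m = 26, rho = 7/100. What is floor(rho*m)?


m = 1/4*104 = 26.
rho = 7/100.
rho*m = 7/100*26 = 1.82.
k = floor(1.82) = 1.

1


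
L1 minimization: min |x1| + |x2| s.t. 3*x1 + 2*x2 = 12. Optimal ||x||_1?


Axis intercepts:
  x1 = 4, x2 = 0: L1 = 4
  x1 = 0, x2 = 6: L1 = 6
x* = (4, 0)
||x*||_1 = 4.

4


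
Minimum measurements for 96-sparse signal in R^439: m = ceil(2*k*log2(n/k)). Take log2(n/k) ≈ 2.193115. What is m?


log2(n/k) = log2(439/96) ≈ 2.193115.
2*k*log2(n/k) ≈ 2*96*2.193115 = 421.07808.
m = ceil(421.07808) = 422.

422


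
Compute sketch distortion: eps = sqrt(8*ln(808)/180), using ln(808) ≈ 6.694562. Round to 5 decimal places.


ln(808) ≈ 6.694562.
8*ln(N)/m ≈ 8*6.694562/180 ≈ 0.29753609.
eps = sqrt(0.29753609) ≈ 0.5454687 ≈ 0.54547.

0.54547


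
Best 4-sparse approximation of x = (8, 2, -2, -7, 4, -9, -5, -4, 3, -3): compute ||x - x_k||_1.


Sorted |x_i| descending: [9, 8, 7, 5, 4, 4, 3, 3, 2, 2]
Keep top 4: [9, 8, 7, 5]
Tail entries: [4, 4, 3, 3, 2, 2]
L1 error = sum of tail = 18.

18


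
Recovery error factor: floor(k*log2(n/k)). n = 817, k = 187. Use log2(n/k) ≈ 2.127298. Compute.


log2(n/k) = log2(817/187) ≈ 2.127298.
k*log2(n/k) ≈ 187*2.127298 = 397.804726.
floor(397.804726) = 397.

397


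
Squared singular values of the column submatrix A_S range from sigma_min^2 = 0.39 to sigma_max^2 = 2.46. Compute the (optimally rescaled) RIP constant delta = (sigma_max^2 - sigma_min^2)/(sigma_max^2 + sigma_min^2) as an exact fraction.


lambda_max - lambda_min = 2.46 - 0.39 = 2.07.
lambda_max + lambda_min = 2.46 + 0.39 = 2.85.
delta = 2.07/2.85 = 207/285 = 69/95.

69/95


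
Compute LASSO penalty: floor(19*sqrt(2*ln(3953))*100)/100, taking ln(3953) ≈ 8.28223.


ln(3953) ≈ 8.28223.
2*ln(n) ≈ 16.56446.
sqrt(2*ln(n)) ≈ sqrt(16.56446) ≈ 4.069946.
lambda ≈ 19*4.069946 = 77.328974.
floor(lambda*100)/100 = 77.32.

77.32


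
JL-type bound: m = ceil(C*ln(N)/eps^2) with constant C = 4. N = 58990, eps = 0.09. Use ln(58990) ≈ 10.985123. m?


ln(58990) ≈ 10.985123.
eps^2 = 0.09^2 = 0.0081.
C*ln(N)/eps^2 ≈ 4*10.985123/0.0081 ≈ 5424.7521.
m = ceil(5424.7521) = 5425.

5425


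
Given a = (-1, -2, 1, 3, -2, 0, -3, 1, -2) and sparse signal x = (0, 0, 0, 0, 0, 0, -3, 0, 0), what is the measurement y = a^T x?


Non-zero terms: ['-3*-3']
Products: [9]
y = sum = 9.

9


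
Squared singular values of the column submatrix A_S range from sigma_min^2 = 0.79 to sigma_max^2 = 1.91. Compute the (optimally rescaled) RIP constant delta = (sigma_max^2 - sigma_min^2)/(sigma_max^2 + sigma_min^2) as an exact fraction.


lambda_max - lambda_min = 1.91 - 0.79 = 1.12.
lambda_max + lambda_min = 1.91 + 0.79 = 2.70.
delta = 1.12/2.70 = 112/270 = 56/135.

56/135


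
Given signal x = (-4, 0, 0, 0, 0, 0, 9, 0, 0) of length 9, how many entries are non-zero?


Non-zero positions: [0, 6].
Sparsity = 2.

2


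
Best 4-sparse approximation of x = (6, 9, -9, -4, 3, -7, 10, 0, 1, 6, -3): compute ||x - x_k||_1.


Sorted |x_i| descending: [10, 9, 9, 7, 6, 6, 4, 3, 3, 1, 0]
Keep top 4: [10, 9, 9, 7]
Tail entries: [6, 6, 4, 3, 3, 1, 0]
L1 error = sum of tail = 23.

23


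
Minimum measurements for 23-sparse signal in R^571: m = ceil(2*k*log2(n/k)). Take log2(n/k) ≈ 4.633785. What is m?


log2(n/k) = log2(571/23) ≈ 4.633785.
2*k*log2(n/k) ≈ 2*23*4.633785 = 213.15411.
m = ceil(213.15411) = 214.

214


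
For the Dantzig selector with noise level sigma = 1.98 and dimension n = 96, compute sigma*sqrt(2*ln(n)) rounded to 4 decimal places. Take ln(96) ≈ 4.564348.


ln(96) ≈ 4.564348.
2*ln(n) ≈ 9.128696.
sqrt(2*ln(n)) ≈ sqrt(9.128696) ≈ 3.021373.
threshold ≈ 1.98*3.021373 = 5.98231854 ≈ 5.9823.

5.9823


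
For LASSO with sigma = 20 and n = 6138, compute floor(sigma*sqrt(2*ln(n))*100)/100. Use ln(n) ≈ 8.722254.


ln(6138) ≈ 8.722254.
2*ln(n) ≈ 17.444508.
sqrt(2*ln(n)) ≈ sqrt(17.444508) ≈ 4.176662.
lambda ≈ 20*4.176662 = 83.53324.
floor(lambda*100)/100 = 83.53.

83.53


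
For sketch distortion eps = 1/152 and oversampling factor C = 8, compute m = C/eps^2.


1/eps = 152.
(1/eps)^2 = 23104.
m = 8*23104 = 184832.

184832


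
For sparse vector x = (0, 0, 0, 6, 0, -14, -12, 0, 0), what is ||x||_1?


Non-zero entries: [(3, 6), (5, -14), (6, -12)]
Absolute values: [6, 14, 12]
||x||_1 = sum = 32.

32


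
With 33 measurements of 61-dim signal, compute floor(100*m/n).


100*m/n = 100*33/61 ≈ 54.0984.
floor = 54.

54
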